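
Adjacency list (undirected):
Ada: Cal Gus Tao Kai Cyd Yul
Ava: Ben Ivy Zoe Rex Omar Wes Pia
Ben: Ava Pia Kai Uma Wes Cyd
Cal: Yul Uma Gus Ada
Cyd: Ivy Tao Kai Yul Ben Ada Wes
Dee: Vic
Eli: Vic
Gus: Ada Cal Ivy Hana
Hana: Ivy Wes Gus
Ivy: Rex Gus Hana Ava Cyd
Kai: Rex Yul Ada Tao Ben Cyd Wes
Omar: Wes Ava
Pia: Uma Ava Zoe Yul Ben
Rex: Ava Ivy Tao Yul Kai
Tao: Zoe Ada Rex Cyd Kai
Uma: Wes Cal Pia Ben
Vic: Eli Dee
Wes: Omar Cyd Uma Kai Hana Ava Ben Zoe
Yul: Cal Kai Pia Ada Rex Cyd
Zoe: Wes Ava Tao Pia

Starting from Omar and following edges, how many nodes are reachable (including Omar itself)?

17

BFS from Omar visits: Omar, Ava, Wes, Ben, Ivy, Pia, Rex, Zoe, Cyd, Hana, Kai, Uma, Gus, Yul, Tao, Ada, Cal
Reachable nodes: 17 of 20 total.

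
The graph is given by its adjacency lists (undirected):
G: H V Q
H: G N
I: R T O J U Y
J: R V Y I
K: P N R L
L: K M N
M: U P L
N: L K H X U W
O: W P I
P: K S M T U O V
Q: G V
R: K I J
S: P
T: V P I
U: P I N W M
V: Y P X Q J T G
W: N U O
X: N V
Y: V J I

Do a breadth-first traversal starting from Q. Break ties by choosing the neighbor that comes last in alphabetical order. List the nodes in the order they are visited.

Q, V, G, Y, X, T, P, J, H, I, N, U, S, O, M, K, R, W, L

Visit Q; enqueue V, G → queue [V, G]
Visit V; enqueue Y, X, T, P, J → queue [G, Y, X, T, P, J]
Visit G; enqueue H → queue [Y, X, T, P, J, H]
Visit Y; enqueue I → queue [X, T, P, J, H, I]
Visit X; enqueue N → queue [T, P, J, H, I, N]
Visit T → queue [P, J, H, I, N]
Visit P; enqueue U, S, O, M, K → queue [J, H, I, N, U, S, O, M, K]
Visit J; enqueue R → queue [H, I, N, U, S, O, M, K, R]
Visit H → queue [I, N, U, S, O, M, K, R]
Visit I → queue [N, U, S, O, M, K, R]
Visit N; enqueue W, L → queue [U, S, O, M, K, R, W, L]
Visit U → queue [S, O, M, K, R, W, L]
Visit S → queue [O, M, K, R, W, L]
Visit O → queue [M, K, R, W, L]
Visit M → queue [K, R, W, L]
Visit K → queue [R, W, L]
Visit R → queue [W, L]
Visit W → queue [L]
Visit L → queue []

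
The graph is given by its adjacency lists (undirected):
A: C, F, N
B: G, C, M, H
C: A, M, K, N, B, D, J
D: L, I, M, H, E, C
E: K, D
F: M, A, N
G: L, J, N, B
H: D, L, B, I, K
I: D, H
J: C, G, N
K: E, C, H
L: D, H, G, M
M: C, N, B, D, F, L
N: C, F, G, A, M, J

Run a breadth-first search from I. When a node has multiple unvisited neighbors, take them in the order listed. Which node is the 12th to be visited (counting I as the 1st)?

Visit I; enqueue D, H → queue [D, H]
Visit D; enqueue L, M, E, C → queue [H, L, M, E, C]
Visit H; enqueue B, K → queue [L, M, E, C, B, K]
Visit L; enqueue G → queue [M, E, C, B, K, G]
Visit M; enqueue N, F → queue [E, C, B, K, G, N, F]
Visit E → queue [C, B, K, G, N, F]
Visit C; enqueue A, J → queue [B, K, G, N, F, A, J]
Visit B → queue [K, G, N, F, A, J]
Visit K → queue [G, N, F, A, J]
Visit G → queue [N, F, A, J]
Visit N → queue [F, A, J]
Visit F → queue [A, J]
Visit A → queue [J]
Visit J → queue []

Visit order: I, D, H, L, M, E, C, B, K, G, N, F, A, J

F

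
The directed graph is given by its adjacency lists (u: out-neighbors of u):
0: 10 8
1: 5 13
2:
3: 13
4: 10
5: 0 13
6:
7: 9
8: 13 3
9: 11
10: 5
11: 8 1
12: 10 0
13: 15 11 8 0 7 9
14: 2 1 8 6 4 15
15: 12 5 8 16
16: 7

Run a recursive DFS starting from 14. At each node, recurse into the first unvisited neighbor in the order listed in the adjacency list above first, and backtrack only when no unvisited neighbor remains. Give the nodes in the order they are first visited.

14, 2, 1, 5, 0, 10, 8, 13, 15, 12, 16, 7, 9, 11, 3, 6, 4

Visit 14
14 → 2
14 → 1
1 → 5
5 → 0
0 → 10
0 → 8
8 → 13
13 → 15
15 → 12
15 → 16
16 → 7
7 → 9
9 → 11
8 → 3
14 → 6
14 → 4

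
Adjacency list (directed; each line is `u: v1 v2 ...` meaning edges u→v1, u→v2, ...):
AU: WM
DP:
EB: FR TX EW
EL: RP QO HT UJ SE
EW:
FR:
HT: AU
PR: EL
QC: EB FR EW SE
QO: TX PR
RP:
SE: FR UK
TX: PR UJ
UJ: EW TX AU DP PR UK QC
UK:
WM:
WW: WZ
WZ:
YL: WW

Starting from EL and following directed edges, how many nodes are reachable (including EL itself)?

16

BFS from EL visits: EL, UJ, SE, RP, QO, HT, UK, TX, QC, PR, EW, DP, AU, FR, EB, WM
Reachable nodes: 16 of 19 total.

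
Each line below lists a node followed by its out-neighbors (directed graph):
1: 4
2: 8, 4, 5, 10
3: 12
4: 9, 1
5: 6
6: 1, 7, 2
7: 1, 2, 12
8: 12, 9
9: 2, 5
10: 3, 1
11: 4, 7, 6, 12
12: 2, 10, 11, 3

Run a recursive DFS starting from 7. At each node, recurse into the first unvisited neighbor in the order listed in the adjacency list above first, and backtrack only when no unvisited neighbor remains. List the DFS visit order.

Visit 7
7 → 1
1 → 4
4 → 9
9 → 2
2 → 8
8 → 12
12 → 10
10 → 3
12 → 11
11 → 6
2 → 5

7, 1, 4, 9, 2, 8, 12, 10, 3, 11, 6, 5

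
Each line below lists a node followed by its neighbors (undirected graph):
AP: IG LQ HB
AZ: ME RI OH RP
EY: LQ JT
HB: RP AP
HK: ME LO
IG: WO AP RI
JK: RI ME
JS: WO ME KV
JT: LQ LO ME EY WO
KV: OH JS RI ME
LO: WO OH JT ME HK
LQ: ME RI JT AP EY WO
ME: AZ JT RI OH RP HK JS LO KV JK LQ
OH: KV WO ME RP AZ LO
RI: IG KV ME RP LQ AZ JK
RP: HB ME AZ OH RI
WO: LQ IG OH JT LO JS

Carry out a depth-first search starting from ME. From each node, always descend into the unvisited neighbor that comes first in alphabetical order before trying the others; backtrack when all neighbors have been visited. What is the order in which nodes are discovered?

ME → AZ → OH → KV → JS → WO → IG → AP → HB → RP → RI → JK → LQ → EY → JT → LO → HK

Visit ME
ME → AZ
AZ → OH
OH → KV
KV → JS
JS → WO
WO → IG
IG → AP
AP → HB
HB → RP
RP → RI
RI → JK
RI → LQ
LQ → EY
EY → JT
JT → LO
LO → HK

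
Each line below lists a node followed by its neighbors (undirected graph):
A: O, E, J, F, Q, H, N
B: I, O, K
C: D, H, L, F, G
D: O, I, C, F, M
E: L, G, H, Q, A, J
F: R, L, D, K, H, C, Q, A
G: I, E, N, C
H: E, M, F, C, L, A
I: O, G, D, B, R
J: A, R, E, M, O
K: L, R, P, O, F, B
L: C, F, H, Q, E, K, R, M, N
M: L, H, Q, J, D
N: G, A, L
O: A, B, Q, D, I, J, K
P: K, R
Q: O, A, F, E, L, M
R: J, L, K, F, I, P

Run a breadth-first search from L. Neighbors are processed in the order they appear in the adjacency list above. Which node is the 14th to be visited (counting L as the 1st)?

O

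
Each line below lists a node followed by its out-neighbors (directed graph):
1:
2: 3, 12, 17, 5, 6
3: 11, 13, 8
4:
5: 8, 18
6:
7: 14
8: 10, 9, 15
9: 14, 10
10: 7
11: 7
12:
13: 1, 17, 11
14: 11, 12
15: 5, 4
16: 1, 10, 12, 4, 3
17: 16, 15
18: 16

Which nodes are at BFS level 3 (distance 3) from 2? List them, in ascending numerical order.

1, 4, 7, 9, 10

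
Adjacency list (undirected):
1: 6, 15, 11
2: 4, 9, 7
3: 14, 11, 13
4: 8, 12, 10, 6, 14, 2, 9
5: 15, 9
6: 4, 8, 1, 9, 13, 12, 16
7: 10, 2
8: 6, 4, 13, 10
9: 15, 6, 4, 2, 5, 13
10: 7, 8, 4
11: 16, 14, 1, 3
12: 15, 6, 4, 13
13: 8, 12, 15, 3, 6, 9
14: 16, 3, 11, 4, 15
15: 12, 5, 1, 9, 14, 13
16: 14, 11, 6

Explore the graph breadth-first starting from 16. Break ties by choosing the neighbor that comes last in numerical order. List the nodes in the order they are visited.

Visit 16; enqueue 14, 11, 6 → queue [14, 11, 6]
Visit 14; enqueue 15, 4, 3 → queue [11, 6, 15, 4, 3]
Visit 11; enqueue 1 → queue [6, 15, 4, 3, 1]
Visit 6; enqueue 13, 12, 9, 8 → queue [15, 4, 3, 1, 13, 12, 9, 8]
Visit 15; enqueue 5 → queue [4, 3, 1, 13, 12, 9, 8, 5]
Visit 4; enqueue 10, 2 → queue [3, 1, 13, 12, 9, 8, 5, 10, 2]
Visit 3 → queue [1, 13, 12, 9, 8, 5, 10, 2]
Visit 1 → queue [13, 12, 9, 8, 5, 10, 2]
Visit 13 → queue [12, 9, 8, 5, 10, 2]
Visit 12 → queue [9, 8, 5, 10, 2]
Visit 9 → queue [8, 5, 10, 2]
Visit 8 → queue [5, 10, 2]
Visit 5 → queue [10, 2]
Visit 10; enqueue 7 → queue [2, 7]
Visit 2 → queue [7]
Visit 7 → queue []

16, 14, 11, 6, 15, 4, 3, 1, 13, 12, 9, 8, 5, 10, 2, 7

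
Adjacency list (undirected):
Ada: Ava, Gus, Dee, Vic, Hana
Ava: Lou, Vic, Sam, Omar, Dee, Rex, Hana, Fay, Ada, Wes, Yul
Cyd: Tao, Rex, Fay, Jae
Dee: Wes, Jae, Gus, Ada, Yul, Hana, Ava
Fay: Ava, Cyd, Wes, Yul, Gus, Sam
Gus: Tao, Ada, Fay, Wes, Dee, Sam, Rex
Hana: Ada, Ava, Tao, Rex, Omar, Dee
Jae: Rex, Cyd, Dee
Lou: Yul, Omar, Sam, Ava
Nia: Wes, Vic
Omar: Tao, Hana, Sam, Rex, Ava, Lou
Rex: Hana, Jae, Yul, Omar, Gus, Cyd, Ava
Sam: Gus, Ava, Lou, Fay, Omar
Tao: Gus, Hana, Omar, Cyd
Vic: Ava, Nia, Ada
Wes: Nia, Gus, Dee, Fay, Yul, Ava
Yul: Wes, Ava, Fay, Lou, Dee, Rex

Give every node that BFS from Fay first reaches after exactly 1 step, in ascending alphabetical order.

Level 0: Fay
Level 1: Ava, Cyd, Gus, Sam, Wes, Yul
Level 2: Ada, Dee, Hana, Jae, Lou, Nia, Omar, Rex, Tao, Vic

Ava, Cyd, Gus, Sam, Wes, Yul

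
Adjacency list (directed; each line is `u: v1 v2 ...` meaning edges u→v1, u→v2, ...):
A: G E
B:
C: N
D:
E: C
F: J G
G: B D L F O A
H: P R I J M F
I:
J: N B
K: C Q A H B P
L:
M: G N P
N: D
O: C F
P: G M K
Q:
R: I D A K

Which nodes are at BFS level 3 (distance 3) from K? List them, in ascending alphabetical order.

D, L, O

Level 0: K
Level 1: A, B, C, H, P, Q
Level 2: E, F, G, I, J, M, N, R
Level 3: D, L, O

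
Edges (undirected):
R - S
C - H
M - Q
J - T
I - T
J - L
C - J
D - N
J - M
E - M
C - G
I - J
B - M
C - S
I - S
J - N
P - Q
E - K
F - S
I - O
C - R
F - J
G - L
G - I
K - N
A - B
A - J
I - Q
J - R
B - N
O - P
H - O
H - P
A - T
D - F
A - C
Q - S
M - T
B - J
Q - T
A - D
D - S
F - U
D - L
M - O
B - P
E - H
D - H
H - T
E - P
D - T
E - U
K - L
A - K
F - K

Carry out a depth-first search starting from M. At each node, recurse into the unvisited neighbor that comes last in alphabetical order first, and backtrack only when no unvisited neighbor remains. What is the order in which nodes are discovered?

Visit M
M → T
T → Q
Q → S
S → R
R → J
J → N
N → K
K → L
L → G
G → I
I → O
O → P
P → H
H → E
E → U
U → F
F → D
D → A
A → C
A → B

M T Q S R J N K L G I O P H E U F D A C B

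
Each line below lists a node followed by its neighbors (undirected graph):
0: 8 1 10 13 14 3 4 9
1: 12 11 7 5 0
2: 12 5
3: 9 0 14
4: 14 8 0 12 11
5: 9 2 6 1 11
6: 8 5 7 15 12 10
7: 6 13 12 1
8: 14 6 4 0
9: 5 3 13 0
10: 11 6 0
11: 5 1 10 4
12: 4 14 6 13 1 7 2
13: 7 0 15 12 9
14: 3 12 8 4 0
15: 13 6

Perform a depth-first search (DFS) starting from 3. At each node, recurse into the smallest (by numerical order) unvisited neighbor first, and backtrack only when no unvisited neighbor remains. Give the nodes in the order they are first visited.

3 → 0 → 1 → 5 → 2 → 12 → 4 → 8 → 6 → 7 → 13 → 9 → 15 → 10 → 11 → 14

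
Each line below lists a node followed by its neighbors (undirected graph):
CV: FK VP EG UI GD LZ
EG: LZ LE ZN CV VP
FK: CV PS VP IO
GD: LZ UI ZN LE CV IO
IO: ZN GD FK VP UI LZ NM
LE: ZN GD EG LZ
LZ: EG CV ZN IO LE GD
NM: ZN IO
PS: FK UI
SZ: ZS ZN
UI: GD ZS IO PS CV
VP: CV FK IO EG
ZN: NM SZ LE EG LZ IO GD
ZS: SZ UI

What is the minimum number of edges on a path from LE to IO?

2

Level 0: LE
Level 1: EG, GD, LZ, ZN
Level 2: CV, IO, NM, SZ, UI, VP
Level 3: FK, PS, ZS
IO first appears at level 2.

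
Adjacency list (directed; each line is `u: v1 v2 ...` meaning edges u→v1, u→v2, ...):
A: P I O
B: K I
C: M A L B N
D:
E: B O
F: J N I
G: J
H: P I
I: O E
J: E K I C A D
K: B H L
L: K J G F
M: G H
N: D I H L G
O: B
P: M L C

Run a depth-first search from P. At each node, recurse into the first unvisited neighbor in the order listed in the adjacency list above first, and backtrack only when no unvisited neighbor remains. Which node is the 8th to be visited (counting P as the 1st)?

Visit P
P → M
M → G
G → J
J → E
E → B
B → K
K → H
H → I
I → O
K → L
L → F
F → N
N → D
J → C
C → A

Visit order: P, M, G, J, E, B, K, H, I, O, L, F, N, D, C, A

H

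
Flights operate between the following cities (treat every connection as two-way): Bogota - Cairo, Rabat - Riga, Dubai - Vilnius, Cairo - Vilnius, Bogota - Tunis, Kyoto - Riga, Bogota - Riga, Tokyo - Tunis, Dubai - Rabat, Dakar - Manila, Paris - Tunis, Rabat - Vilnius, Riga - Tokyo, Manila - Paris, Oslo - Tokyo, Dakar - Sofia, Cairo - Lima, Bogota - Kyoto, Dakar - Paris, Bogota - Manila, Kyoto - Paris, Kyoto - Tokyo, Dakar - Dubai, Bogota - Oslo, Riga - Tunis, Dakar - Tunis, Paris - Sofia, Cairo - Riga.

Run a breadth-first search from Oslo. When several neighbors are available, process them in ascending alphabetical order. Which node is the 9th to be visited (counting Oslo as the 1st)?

Lima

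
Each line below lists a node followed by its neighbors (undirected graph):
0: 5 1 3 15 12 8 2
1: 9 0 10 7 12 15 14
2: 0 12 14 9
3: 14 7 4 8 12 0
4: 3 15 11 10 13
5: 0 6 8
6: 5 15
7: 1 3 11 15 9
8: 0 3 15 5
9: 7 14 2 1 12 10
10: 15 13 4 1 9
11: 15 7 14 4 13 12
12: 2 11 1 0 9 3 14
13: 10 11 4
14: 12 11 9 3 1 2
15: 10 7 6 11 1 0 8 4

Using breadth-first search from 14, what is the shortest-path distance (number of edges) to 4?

2

Level 0: 14
Level 1: 1, 2, 3, 9, 11, 12
Level 2: 0, 4, 7, 8, 10, 13, 15
Level 3: 5, 6
4 first appears at level 2.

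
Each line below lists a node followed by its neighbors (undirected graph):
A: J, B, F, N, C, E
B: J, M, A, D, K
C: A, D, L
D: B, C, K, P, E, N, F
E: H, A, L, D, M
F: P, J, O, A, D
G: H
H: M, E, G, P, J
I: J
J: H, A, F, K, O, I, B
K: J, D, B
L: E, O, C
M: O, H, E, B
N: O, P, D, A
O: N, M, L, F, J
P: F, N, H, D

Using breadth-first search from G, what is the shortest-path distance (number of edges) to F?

3

Level 0: G
Level 1: H
Level 2: E, J, M, P
Level 3: A, B, D, F, I, K, L, N, O
Level 4: C
F first appears at level 3.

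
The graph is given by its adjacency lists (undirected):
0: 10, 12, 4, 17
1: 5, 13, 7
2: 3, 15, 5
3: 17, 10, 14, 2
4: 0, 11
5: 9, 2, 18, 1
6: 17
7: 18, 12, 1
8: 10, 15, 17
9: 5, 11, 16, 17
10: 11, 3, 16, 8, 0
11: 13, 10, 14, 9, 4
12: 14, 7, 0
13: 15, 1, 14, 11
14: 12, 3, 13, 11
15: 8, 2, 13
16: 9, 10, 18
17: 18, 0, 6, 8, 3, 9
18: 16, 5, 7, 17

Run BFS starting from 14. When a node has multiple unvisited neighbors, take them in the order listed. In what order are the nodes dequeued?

14, 12, 3, 13, 11, 7, 0, 17, 10, 2, 15, 1, 9, 4, 18, 6, 8, 16, 5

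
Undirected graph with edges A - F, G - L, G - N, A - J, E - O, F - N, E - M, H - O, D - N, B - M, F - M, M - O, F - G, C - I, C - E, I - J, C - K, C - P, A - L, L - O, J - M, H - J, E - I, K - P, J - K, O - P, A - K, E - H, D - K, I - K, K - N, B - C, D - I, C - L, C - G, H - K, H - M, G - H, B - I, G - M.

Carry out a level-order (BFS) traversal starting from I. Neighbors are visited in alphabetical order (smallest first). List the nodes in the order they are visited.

Visit I; enqueue B, C, D, E, J, K → queue [B, C, D, E, J, K]
Visit B; enqueue M → queue [C, D, E, J, K, M]
Visit C; enqueue G, L, P → queue [D, E, J, K, M, G, L, P]
Visit D; enqueue N → queue [E, J, K, M, G, L, P, N]
Visit E; enqueue H, O → queue [J, K, M, G, L, P, N, H, O]
Visit J; enqueue A → queue [K, M, G, L, P, N, H, O, A]
Visit K → queue [M, G, L, P, N, H, O, A]
Visit M; enqueue F → queue [G, L, P, N, H, O, A, F]
Visit G → queue [L, P, N, H, O, A, F]
Visit L → queue [P, N, H, O, A, F]
Visit P → queue [N, H, O, A, F]
Visit N → queue [H, O, A, F]
Visit H → queue [O, A, F]
Visit O → queue [A, F]
Visit A → queue [F]
Visit F → queue []

I B C D E J K M G L P N H O A F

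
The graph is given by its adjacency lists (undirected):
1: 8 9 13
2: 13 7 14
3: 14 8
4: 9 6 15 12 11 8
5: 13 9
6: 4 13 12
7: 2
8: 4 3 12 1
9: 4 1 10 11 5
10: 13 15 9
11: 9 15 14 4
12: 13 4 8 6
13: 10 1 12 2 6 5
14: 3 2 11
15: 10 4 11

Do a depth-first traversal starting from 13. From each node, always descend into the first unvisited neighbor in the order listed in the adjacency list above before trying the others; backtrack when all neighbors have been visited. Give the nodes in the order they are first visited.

Visit 13
13 → 10
10 → 15
15 → 4
4 → 9
9 → 1
1 → 8
8 → 3
3 → 14
14 → 2
2 → 7
14 → 11
8 → 12
12 → 6
9 → 5

13, 10, 15, 4, 9, 1, 8, 3, 14, 2, 7, 11, 12, 6, 5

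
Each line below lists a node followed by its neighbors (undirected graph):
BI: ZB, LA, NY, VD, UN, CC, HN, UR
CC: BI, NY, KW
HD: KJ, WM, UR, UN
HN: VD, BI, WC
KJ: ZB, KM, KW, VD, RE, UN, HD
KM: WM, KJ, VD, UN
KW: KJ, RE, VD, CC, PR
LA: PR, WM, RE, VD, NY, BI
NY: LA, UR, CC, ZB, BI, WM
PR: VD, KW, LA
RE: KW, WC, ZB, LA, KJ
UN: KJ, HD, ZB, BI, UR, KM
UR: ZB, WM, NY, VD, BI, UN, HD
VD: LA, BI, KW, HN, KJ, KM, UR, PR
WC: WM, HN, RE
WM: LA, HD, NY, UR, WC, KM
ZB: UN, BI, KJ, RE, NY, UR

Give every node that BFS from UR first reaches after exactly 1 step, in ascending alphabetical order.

Level 0: UR
Level 1: BI, HD, NY, UN, VD, WM, ZB
Level 2: CC, HN, KJ, KM, KW, LA, PR, RE, WC

BI, HD, NY, UN, VD, WM, ZB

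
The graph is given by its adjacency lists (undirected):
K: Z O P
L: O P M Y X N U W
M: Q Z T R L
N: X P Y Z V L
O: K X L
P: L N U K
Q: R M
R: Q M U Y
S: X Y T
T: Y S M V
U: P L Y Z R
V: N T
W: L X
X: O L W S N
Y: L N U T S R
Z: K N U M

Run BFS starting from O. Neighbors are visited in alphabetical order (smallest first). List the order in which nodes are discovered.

Visit O; enqueue K, L, X → queue [K, L, X]
Visit K; enqueue P, Z → queue [L, X, P, Z]
Visit L; enqueue M, N, U, W, Y → queue [X, P, Z, M, N, U, W, Y]
Visit X; enqueue S → queue [P, Z, M, N, U, W, Y, S]
Visit P → queue [Z, M, N, U, W, Y, S]
Visit Z → queue [M, N, U, W, Y, S]
Visit M; enqueue Q, R, T → queue [N, U, W, Y, S, Q, R, T]
Visit N; enqueue V → queue [U, W, Y, S, Q, R, T, V]
Visit U → queue [W, Y, S, Q, R, T, V]
Visit W → queue [Y, S, Q, R, T, V]
Visit Y → queue [S, Q, R, T, V]
Visit S → queue [Q, R, T, V]
Visit Q → queue [R, T, V]
Visit R → queue [T, V]
Visit T → queue [V]
Visit V → queue []

O K L X P Z M N U W Y S Q R T V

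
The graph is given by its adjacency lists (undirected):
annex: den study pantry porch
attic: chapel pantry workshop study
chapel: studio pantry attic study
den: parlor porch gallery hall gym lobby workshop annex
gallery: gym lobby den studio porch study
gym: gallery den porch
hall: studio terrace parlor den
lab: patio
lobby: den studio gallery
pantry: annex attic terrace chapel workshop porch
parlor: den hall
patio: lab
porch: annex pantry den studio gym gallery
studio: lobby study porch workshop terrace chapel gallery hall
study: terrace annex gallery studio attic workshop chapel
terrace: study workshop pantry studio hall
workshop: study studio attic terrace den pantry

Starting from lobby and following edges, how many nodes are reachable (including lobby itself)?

15

BFS from lobby visits: lobby, den, studio, gallery, parlor, porch, hall, gym, workshop, annex, study, terrace, chapel, pantry, attic
Reachable nodes: 15 of 17 total.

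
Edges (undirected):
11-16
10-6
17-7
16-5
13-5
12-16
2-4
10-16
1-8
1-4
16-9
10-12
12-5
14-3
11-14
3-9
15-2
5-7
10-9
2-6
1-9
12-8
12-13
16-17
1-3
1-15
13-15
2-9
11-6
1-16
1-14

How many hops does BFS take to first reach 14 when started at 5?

3

Level 0: 5
Level 1: 7, 12, 13, 16
Level 2: 1, 8, 9, 10, 11, 15, 17
Level 3: 2, 3, 4, 6, 14
14 first appears at level 3.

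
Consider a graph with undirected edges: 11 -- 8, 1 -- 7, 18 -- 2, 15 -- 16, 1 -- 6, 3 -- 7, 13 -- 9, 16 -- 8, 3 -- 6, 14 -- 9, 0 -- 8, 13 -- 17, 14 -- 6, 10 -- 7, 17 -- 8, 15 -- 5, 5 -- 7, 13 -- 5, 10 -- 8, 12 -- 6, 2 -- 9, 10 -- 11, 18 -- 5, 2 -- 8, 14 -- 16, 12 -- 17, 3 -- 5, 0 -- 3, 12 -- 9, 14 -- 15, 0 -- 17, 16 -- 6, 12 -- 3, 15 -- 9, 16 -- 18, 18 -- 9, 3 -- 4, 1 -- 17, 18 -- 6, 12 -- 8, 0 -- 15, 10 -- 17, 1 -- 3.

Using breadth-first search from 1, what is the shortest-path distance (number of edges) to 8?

2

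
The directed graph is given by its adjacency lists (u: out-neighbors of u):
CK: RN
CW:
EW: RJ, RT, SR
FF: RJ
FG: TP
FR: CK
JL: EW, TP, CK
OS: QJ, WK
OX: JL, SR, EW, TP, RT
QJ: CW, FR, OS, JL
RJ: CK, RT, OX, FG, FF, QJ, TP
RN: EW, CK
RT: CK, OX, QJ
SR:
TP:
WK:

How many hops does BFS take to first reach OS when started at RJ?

Level 0: RJ
Level 1: CK, FF, FG, OX, QJ, RT, TP
Level 2: CW, EW, FR, JL, OS, RN, SR
Level 3: WK
OS first appears at level 2.

2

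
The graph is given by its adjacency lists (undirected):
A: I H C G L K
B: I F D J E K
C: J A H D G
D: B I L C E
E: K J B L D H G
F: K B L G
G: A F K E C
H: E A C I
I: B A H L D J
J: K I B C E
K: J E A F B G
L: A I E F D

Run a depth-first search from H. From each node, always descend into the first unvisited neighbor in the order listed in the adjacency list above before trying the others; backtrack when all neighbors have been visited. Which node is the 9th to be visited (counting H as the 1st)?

Visit H
H → E
E → K
K → J
J → I
I → B
B → F
F → L
L → A
A → C
C → D
C → G

Visit order: H, E, K, J, I, B, F, L, A, C, D, G

A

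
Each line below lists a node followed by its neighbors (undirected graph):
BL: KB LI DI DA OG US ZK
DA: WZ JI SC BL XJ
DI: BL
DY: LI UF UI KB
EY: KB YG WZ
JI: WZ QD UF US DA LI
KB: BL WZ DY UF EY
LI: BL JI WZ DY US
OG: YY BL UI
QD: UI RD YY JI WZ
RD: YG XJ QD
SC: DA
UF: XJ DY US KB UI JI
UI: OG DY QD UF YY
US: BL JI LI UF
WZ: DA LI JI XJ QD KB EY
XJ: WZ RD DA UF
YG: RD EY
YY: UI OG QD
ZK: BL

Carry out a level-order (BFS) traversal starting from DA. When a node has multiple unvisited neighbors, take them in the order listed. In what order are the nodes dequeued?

Visit DA; enqueue WZ, JI, SC, BL, XJ → queue [WZ, JI, SC, BL, XJ]
Visit WZ; enqueue LI, QD, KB, EY → queue [JI, SC, BL, XJ, LI, QD, KB, EY]
Visit JI; enqueue UF, US → queue [SC, BL, XJ, LI, QD, KB, EY, UF, US]
Visit SC → queue [BL, XJ, LI, QD, KB, EY, UF, US]
Visit BL; enqueue DI, OG, ZK → queue [XJ, LI, QD, KB, EY, UF, US, DI, OG, ZK]
Visit XJ; enqueue RD → queue [LI, QD, KB, EY, UF, US, DI, OG, ZK, RD]
Visit LI; enqueue DY → queue [QD, KB, EY, UF, US, DI, OG, ZK, RD, DY]
Visit QD; enqueue UI, YY → queue [KB, EY, UF, US, DI, OG, ZK, RD, DY, UI, YY]
Visit KB → queue [EY, UF, US, DI, OG, ZK, RD, DY, UI, YY]
Visit EY; enqueue YG → queue [UF, US, DI, OG, ZK, RD, DY, UI, YY, YG]
Visit UF → queue [US, DI, OG, ZK, RD, DY, UI, YY, YG]
Visit US → queue [DI, OG, ZK, RD, DY, UI, YY, YG]
Visit DI → queue [OG, ZK, RD, DY, UI, YY, YG]
Visit OG → queue [ZK, RD, DY, UI, YY, YG]
Visit ZK → queue [RD, DY, UI, YY, YG]
Visit RD → queue [DY, UI, YY, YG]
Visit DY → queue [UI, YY, YG]
Visit UI → queue [YY, YG]
Visit YY → queue [YG]
Visit YG → queue []

DA, WZ, JI, SC, BL, XJ, LI, QD, KB, EY, UF, US, DI, OG, ZK, RD, DY, UI, YY, YG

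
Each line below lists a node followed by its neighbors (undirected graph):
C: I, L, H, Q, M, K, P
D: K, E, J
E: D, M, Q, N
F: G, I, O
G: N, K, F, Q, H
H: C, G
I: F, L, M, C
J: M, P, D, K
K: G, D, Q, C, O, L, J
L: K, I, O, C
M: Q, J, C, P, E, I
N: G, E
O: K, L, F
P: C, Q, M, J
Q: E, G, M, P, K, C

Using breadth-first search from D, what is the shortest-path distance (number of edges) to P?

Level 0: D
Level 1: E, J, K
Level 2: C, G, L, M, N, O, P, Q
Level 3: F, H, I
P first appears at level 2.

2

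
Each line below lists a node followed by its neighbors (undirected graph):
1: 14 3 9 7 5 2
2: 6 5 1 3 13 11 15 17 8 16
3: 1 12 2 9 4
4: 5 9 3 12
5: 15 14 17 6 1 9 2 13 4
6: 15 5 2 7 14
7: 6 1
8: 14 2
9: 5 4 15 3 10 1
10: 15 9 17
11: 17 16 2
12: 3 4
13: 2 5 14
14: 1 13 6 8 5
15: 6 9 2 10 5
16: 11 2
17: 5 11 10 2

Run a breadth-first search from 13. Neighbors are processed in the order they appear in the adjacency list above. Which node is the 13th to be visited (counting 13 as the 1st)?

9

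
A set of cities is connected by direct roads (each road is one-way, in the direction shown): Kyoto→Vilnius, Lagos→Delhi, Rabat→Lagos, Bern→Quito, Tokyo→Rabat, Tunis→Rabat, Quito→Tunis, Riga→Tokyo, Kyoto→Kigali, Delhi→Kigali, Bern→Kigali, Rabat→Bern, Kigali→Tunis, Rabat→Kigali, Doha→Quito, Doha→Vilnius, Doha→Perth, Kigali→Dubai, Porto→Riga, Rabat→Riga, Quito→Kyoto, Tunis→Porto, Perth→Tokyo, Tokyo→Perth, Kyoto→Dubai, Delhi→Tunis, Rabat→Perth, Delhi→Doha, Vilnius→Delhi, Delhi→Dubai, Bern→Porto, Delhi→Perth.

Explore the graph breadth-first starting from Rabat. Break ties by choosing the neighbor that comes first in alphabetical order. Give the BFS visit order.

Visit Rabat; enqueue Bern, Kigali, Lagos, Perth, Riga → queue [Bern, Kigali, Lagos, Perth, Riga]
Visit Bern; enqueue Porto, Quito → queue [Kigali, Lagos, Perth, Riga, Porto, Quito]
Visit Kigali; enqueue Dubai, Tunis → queue [Lagos, Perth, Riga, Porto, Quito, Dubai, Tunis]
Visit Lagos; enqueue Delhi → queue [Perth, Riga, Porto, Quito, Dubai, Tunis, Delhi]
Visit Perth; enqueue Tokyo → queue [Riga, Porto, Quito, Dubai, Tunis, Delhi, Tokyo]
Visit Riga → queue [Porto, Quito, Dubai, Tunis, Delhi, Tokyo]
Visit Porto → queue [Quito, Dubai, Tunis, Delhi, Tokyo]
Visit Quito; enqueue Kyoto → queue [Dubai, Tunis, Delhi, Tokyo, Kyoto]
Visit Dubai → queue [Tunis, Delhi, Tokyo, Kyoto]
Visit Tunis → queue [Delhi, Tokyo, Kyoto]
Visit Delhi; enqueue Doha → queue [Tokyo, Kyoto, Doha]
Visit Tokyo → queue [Kyoto, Doha]
Visit Kyoto; enqueue Vilnius → queue [Doha, Vilnius]
Visit Doha → queue [Vilnius]
Visit Vilnius → queue []

Rabat → Bern → Kigali → Lagos → Perth → Riga → Porto → Quito → Dubai → Tunis → Delhi → Tokyo → Kyoto → Doha → Vilnius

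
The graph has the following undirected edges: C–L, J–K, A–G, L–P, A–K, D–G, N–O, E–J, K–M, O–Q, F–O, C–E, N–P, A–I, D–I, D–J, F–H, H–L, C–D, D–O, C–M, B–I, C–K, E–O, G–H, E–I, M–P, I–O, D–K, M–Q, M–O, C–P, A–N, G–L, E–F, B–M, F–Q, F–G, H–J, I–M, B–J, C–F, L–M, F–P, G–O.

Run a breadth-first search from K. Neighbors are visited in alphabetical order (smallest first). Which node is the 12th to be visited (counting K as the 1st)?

Visit K; enqueue A, C, D, J, M → queue [A, C, D, J, M]
Visit A; enqueue G, I, N → queue [C, D, J, M, G, I, N]
Visit C; enqueue E, F, L, P → queue [D, J, M, G, I, N, E, F, L, P]
Visit D; enqueue O → queue [J, M, G, I, N, E, F, L, P, O]
Visit J; enqueue B, H → queue [M, G, I, N, E, F, L, P, O, B, H]
Visit M; enqueue Q → queue [G, I, N, E, F, L, P, O, B, H, Q]
Visit G → queue [I, N, E, F, L, P, O, B, H, Q]
Visit I → queue [N, E, F, L, P, O, B, H, Q]
Visit N → queue [E, F, L, P, O, B, H, Q]
Visit E → queue [F, L, P, O, B, H, Q]
Visit F → queue [L, P, O, B, H, Q]
Visit L → queue [P, O, B, H, Q]
Visit P → queue [O, B, H, Q]
Visit O → queue [B, H, Q]
Visit B → queue [H, Q]
Visit H → queue [Q]
Visit Q → queue []

Visit order: K, A, C, D, J, M, G, I, N, E, F, L, P, O, B, H, Q

L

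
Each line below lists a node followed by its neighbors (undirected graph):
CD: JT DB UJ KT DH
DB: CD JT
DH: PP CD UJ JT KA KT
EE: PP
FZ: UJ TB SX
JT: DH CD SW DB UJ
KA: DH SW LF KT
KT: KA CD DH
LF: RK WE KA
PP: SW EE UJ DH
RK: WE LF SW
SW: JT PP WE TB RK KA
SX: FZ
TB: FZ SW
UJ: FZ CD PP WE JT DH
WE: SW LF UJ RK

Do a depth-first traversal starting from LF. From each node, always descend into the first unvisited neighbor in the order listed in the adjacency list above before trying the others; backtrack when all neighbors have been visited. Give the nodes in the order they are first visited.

Visit LF
LF → RK
RK → WE
WE → SW
SW → JT
JT → DH
DH → PP
PP → EE
PP → UJ
UJ → FZ
FZ → TB
FZ → SX
UJ → CD
CD → DB
CD → KT
KT → KA

LF, RK, WE, SW, JT, DH, PP, EE, UJ, FZ, TB, SX, CD, DB, KT, KA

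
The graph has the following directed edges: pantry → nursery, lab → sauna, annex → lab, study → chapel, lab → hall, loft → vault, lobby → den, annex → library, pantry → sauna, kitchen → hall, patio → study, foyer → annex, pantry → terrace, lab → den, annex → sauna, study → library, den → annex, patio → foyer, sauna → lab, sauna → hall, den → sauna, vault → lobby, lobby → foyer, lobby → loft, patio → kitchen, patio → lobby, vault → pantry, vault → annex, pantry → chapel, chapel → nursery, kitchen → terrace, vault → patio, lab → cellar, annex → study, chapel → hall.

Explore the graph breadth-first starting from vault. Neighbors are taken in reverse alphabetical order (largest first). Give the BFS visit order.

vault -> patio -> pantry -> lobby -> annex -> study -> kitchen -> foyer -> terrace -> sauna -> nursery -> chapel -> loft -> den -> library -> lab -> hall -> cellar

Visit vault; enqueue patio, pantry, lobby, annex → queue [patio, pantry, lobby, annex]
Visit patio; enqueue study, kitchen, foyer → queue [pantry, lobby, annex, study, kitchen, foyer]
Visit pantry; enqueue terrace, sauna, nursery, chapel → queue [lobby, annex, study, kitchen, foyer, terrace, sauna, nursery, chapel]
Visit lobby; enqueue loft, den → queue [annex, study, kitchen, foyer, terrace, sauna, nursery, chapel, loft, den]
Visit annex; enqueue library, lab → queue [study, kitchen, foyer, terrace, sauna, nursery, chapel, loft, den, library, lab]
Visit study → queue [kitchen, foyer, terrace, sauna, nursery, chapel, loft, den, library, lab]
Visit kitchen; enqueue hall → queue [foyer, terrace, sauna, nursery, chapel, loft, den, library, lab, hall]
Visit foyer → queue [terrace, sauna, nursery, chapel, loft, den, library, lab, hall]
Visit terrace → queue [sauna, nursery, chapel, loft, den, library, lab, hall]
Visit sauna → queue [nursery, chapel, loft, den, library, lab, hall]
Visit nursery → queue [chapel, loft, den, library, lab, hall]
Visit chapel → queue [loft, den, library, lab, hall]
Visit loft → queue [den, library, lab, hall]
Visit den → queue [library, lab, hall]
Visit library → queue [lab, hall]
Visit lab; enqueue cellar → queue [hall, cellar]
Visit hall → queue [cellar]
Visit cellar → queue []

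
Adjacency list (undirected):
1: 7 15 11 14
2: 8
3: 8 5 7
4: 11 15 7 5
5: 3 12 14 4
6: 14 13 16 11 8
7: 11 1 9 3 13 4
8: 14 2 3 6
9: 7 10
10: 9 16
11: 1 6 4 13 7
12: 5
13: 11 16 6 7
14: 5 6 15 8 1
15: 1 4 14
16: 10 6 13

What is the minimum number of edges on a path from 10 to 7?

2

Level 0: 10
Level 1: 9, 16
Level 2: 6, 7, 13
Level 3: 1, 3, 4, 8, 11, 14
Level 4: 2, 5, 15
Level 5: 12
7 first appears at level 2.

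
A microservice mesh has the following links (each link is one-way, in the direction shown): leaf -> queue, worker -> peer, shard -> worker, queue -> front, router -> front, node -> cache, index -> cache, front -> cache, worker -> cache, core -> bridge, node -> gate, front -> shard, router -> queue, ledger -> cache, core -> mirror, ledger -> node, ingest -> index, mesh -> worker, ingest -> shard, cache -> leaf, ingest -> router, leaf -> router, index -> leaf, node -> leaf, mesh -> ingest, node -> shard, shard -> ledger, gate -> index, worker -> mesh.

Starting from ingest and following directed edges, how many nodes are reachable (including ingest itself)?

14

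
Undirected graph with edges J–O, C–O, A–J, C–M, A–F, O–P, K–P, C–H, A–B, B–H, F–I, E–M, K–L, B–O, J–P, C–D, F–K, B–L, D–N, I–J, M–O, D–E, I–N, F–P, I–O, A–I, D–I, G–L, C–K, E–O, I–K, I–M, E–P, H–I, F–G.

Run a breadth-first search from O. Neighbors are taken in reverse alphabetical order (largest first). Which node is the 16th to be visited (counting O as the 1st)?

Visit O; enqueue P, M, J, I, E, C, B → queue [P, M, J, I, E, C, B]
Visit P; enqueue K, F → queue [M, J, I, E, C, B, K, F]
Visit M → queue [J, I, E, C, B, K, F]
Visit J; enqueue A → queue [I, E, C, B, K, F, A]
Visit I; enqueue N, H, D → queue [E, C, B, K, F, A, N, H, D]
Visit E → queue [C, B, K, F, A, N, H, D]
Visit C → queue [B, K, F, A, N, H, D]
Visit B; enqueue L → queue [K, F, A, N, H, D, L]
Visit K → queue [F, A, N, H, D, L]
Visit F; enqueue G → queue [A, N, H, D, L, G]
Visit A → queue [N, H, D, L, G]
Visit N → queue [H, D, L, G]
Visit H → queue [D, L, G]
Visit D → queue [L, G]
Visit L → queue [G]
Visit G → queue []

Visit order: O, P, M, J, I, E, C, B, K, F, A, N, H, D, L, G

G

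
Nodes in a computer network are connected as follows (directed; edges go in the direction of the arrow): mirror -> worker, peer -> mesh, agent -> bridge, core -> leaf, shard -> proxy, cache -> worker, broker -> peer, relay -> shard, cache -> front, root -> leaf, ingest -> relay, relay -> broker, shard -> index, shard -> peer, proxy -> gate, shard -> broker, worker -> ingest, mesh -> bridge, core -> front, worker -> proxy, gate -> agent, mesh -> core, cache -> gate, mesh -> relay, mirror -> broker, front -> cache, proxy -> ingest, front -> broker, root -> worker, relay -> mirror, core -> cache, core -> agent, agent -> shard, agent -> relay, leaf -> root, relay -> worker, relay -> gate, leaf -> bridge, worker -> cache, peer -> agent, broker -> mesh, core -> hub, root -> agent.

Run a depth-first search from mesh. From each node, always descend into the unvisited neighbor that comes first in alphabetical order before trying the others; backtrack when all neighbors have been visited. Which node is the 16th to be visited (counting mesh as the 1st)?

index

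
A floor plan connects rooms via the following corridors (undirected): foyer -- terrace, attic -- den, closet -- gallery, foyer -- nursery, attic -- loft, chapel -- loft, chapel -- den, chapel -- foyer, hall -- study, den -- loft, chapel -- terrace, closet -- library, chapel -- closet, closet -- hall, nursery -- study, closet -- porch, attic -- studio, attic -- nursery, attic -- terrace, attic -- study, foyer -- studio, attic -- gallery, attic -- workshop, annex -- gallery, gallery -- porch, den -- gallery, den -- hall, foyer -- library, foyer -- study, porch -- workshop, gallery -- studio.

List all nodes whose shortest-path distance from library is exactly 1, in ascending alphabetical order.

Level 0: library
Level 1: closet, foyer
Level 2: chapel, gallery, hall, nursery, porch, studio, study, terrace
Level 3: annex, attic, den, loft, workshop

closet, foyer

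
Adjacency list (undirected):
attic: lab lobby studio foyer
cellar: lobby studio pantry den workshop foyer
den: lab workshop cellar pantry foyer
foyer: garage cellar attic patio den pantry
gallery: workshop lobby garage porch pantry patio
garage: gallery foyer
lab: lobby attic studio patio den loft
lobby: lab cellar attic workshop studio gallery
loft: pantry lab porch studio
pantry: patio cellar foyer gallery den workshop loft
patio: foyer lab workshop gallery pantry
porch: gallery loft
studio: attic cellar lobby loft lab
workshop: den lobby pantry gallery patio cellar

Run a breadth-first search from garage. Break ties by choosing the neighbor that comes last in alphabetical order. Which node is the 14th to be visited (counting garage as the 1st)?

studio

Visit garage; enqueue gallery, foyer → queue [gallery, foyer]
Visit gallery; enqueue workshop, porch, patio, pantry, lobby → queue [foyer, workshop, porch, patio, pantry, lobby]
Visit foyer; enqueue den, cellar, attic → queue [workshop, porch, patio, pantry, lobby, den, cellar, attic]
Visit workshop → queue [porch, patio, pantry, lobby, den, cellar, attic]
Visit porch; enqueue loft → queue [patio, pantry, lobby, den, cellar, attic, loft]
Visit patio; enqueue lab → queue [pantry, lobby, den, cellar, attic, loft, lab]
Visit pantry → queue [lobby, den, cellar, attic, loft, lab]
Visit lobby; enqueue studio → queue [den, cellar, attic, loft, lab, studio]
Visit den → queue [cellar, attic, loft, lab, studio]
Visit cellar → queue [attic, loft, lab, studio]
Visit attic → queue [loft, lab, studio]
Visit loft → queue [lab, studio]
Visit lab → queue [studio]
Visit studio → queue []

Visit order: garage, gallery, foyer, workshop, porch, patio, pantry, lobby, den, cellar, attic, loft, lab, studio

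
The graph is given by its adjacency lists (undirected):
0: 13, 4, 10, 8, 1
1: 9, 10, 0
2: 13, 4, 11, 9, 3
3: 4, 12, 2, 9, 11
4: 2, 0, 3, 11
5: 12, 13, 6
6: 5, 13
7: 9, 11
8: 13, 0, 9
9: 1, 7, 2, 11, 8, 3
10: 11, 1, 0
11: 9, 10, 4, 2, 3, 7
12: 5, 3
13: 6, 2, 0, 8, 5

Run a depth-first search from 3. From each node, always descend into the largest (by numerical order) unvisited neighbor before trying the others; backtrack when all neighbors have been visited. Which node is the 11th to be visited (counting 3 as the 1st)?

4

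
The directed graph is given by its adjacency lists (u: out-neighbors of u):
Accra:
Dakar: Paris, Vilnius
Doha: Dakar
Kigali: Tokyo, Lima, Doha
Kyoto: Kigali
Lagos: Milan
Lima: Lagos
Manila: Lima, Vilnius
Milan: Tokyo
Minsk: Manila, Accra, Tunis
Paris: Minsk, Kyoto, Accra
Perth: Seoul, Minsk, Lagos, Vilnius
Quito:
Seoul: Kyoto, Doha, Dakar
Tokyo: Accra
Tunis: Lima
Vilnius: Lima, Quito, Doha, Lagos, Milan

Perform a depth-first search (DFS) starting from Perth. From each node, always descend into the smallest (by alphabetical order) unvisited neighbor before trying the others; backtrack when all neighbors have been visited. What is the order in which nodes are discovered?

Visit Perth
Perth → Lagos
Lagos → Milan
Milan → Tokyo
Tokyo → Accra
Perth → Minsk
Minsk → Manila
Manila → Lima
Manila → Vilnius
Vilnius → Doha
Doha → Dakar
Dakar → Paris
Paris → Kyoto
Kyoto → Kigali
Vilnius → Quito
Minsk → Tunis
Perth → Seoul

Perth → Lagos → Milan → Tokyo → Accra → Minsk → Manila → Lima → Vilnius → Doha → Dakar → Paris → Kyoto → Kigali → Quito → Tunis → Seoul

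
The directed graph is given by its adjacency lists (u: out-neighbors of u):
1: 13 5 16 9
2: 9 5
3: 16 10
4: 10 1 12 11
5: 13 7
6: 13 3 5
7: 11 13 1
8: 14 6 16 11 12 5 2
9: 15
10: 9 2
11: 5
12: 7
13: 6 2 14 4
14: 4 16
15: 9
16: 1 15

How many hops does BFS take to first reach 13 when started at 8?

2

Level 0: 8
Level 1: 2, 5, 6, 11, 12, 14, 16
Level 2: 1, 3, 4, 7, 9, 13, 15
Level 3: 10
13 first appears at level 2.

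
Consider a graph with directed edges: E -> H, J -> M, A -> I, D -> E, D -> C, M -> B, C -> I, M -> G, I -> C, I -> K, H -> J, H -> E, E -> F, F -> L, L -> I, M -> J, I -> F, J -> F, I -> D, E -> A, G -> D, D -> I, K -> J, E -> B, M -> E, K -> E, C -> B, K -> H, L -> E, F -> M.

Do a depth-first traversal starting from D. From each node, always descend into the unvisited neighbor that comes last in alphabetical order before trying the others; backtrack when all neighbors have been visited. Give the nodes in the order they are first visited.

D -> I -> K -> J -> M -> G -> E -> H -> F -> L -> B -> A -> C

Visit D
D → I
I → K
K → J
J → M
M → G
M → E
E → H
E → F
F → L
E → B
E → A
I → C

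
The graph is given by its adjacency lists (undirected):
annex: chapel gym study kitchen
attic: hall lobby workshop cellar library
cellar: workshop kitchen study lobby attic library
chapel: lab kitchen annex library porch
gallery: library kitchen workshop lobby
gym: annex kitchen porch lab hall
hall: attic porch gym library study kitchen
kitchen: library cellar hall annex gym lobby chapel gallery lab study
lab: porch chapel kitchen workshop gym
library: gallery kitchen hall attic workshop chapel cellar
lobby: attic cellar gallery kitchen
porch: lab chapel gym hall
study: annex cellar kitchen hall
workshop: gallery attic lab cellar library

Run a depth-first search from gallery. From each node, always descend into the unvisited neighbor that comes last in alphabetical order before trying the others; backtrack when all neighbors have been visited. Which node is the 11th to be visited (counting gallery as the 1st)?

chapel

Visit gallery
gallery → workshop
workshop → library
library → kitchen
kitchen → study
study → hall
hall → porch
porch → lab
lab → gym
gym → annex
annex → chapel
hall → attic
attic → lobby
lobby → cellar

Visit order: gallery, workshop, library, kitchen, study, hall, porch, lab, gym, annex, chapel, attic, lobby, cellar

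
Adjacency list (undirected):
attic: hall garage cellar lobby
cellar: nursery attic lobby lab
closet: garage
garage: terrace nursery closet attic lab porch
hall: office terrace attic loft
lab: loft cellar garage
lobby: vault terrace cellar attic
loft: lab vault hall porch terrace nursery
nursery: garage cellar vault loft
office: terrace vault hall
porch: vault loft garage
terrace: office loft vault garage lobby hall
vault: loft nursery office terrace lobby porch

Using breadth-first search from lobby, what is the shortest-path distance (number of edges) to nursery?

Level 0: lobby
Level 1: attic, cellar, terrace, vault
Level 2: garage, hall, lab, loft, nursery, office, porch
Level 3: closet
nursery first appears at level 2.

2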